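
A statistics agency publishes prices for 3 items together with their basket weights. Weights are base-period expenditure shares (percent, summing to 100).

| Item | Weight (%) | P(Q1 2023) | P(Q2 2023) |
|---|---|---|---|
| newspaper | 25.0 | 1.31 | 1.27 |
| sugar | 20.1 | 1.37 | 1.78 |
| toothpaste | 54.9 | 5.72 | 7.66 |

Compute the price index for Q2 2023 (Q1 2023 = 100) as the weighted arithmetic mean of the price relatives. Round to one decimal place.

newspaper: 25.0 × (1.27/1.31) = 25.0 × 0.969466 = 24.2366
sugar: 20.1 × (1.78/1.37) = 20.1 × 1.299270 = 26.1153
toothpaste: 54.9 × (7.66/5.72) = 54.9 × 1.339161 = 73.5199
Index = Σ wᵢ·(p₁ᵢ/p₀ᵢ) = 24.2366 + 26.1153 + 73.5199 = 123.8719

123.9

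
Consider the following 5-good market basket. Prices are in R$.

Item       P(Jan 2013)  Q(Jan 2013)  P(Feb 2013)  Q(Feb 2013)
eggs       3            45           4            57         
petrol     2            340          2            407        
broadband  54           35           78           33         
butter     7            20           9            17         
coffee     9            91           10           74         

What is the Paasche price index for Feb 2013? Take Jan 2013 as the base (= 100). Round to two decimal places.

Paasche price index uses current-period quantities as weights.
ΣP(Feb 2013)·Q(Feb 2013) = 4×57 + 2×407 + 78×33 + 9×17 + 10×74 = 228 + 814 + 2574 + 153 + 740 = 4509
ΣP(Jan 2013)·Q(Feb 2013) = 3×57 + 2×407 + 54×33 + 7×17 + 9×74 = 171 + 814 + 1782 + 119 + 666 = 3552
Index = 4509 / 3552 × 100 = 126.9426

126.94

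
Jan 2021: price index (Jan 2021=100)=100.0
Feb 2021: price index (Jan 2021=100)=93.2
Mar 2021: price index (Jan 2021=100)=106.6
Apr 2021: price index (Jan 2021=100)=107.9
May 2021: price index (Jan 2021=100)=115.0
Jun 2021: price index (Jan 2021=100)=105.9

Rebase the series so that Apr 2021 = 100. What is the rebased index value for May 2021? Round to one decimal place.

Rebased(May 2021) = 115.0 / 107.9 × 100 = 106.5802

106.6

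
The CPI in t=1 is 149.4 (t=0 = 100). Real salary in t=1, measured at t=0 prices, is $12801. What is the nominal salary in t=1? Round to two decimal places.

19124.69

Nominal = Real × (Index/100) = 12801 × (149.4/100)
        = 12801 × 1.494 = 19124.6940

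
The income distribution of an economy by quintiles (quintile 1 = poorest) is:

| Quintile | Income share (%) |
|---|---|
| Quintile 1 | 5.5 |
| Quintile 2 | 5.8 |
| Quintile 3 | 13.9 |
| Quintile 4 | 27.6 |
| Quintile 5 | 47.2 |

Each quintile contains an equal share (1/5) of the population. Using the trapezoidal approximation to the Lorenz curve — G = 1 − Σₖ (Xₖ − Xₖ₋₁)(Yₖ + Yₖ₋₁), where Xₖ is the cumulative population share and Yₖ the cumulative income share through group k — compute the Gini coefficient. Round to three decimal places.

0.421

Cumulative income shares Yₖ: 0.0550, 0.1130, 0.2520, 0.5280, 1.0000
Σ (Xₖ−Xₖ₋₁)(Yₖ+Yₖ₋₁) = (1/5)(0.0550+0.0000) + (1/5)(0.1130+0.0550) + (1/5)(0.2520+0.1130) + (1/5)(0.5280+0.2520) + (1/5)(1.0000+0.5280)
  = 0.0110 + 0.0336 + 0.0730 + 0.1560 + 0.3056 = 0.5792
G = 1 − 0.5792 = 0.4208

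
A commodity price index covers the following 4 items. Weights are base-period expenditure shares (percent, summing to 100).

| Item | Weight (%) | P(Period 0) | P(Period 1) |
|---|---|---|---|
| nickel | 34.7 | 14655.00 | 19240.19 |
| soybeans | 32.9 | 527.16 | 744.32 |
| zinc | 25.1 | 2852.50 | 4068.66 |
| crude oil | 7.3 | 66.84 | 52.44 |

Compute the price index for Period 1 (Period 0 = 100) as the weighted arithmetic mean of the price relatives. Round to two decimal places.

133.54

nickel: 34.7 × (19240.19/14655.00) = 34.7 × 1.312875 = 45.5568
soybeans: 32.9 × (744.32/527.16) = 32.9 × 1.411943 = 46.4529
zinc: 25.1 × (4068.66/2852.50) = 25.1 × 1.426349 = 35.8014
crude oil: 7.3 × (52.44/66.84) = 7.3 × 0.784560 = 5.7273
Index = Σ wᵢ·(p₁ᵢ/p₀ᵢ) = 45.5568 + 46.4529 + 35.8014 + 5.7273 = 133.5384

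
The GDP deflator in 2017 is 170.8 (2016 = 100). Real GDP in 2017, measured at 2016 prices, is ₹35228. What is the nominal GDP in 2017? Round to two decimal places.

60169.42

Nominal = Real × (Index/100) = 35228 × (170.8/100)
        = 35228 × 1.708 = 60169.4240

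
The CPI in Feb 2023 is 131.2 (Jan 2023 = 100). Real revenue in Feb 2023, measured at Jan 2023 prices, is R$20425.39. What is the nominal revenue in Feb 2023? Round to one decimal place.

Nominal = Real × (Index/100) = 20425.39 × (131.2/100)
        = 20425.39 × 1.312 = 26798.1117

26798.1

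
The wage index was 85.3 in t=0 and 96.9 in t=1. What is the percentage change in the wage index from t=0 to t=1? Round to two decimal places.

13.60%

Change = (96.9 − 85.3) / 85.3 × 100
       = 11.6 / 85.3 × 100 = 13.5991%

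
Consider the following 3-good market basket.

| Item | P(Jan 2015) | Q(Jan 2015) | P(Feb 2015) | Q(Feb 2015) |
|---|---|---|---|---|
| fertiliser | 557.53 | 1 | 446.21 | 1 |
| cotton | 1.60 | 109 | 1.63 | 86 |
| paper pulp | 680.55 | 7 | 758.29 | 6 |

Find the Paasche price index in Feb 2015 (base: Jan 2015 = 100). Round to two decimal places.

107.49

Paasche price index uses current-period quantities as weights.
ΣP(Feb 2015)·Q(Feb 2015) = 446.21×1 + 1.63×86 + 758.29×6 = 446.21 + 140.18 + 4549.74 = 5136.13
ΣP(Jan 2015)·Q(Feb 2015) = 557.53×1 + 1.60×86 + 680.55×6 = 557.53 + 137.6 + 4083.3 = 4778.43
Index = 5136.13 / 4778.43 × 100 = 107.4857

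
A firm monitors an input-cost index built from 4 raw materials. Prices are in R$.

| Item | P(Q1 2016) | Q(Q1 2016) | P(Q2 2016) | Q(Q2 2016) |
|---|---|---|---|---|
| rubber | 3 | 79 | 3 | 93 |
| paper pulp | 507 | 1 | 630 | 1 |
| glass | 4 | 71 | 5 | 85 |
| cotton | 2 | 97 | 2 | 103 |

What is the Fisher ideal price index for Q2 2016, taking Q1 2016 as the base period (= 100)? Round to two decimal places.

Laspeyres component (base-period weights):
ΣP(Q2 2016)Q(Q1 2016) = 3×79 + 630×1 + 5×71 + 2×97 = 237 + 630 + 355 + 194 = 1416
ΣP(Q1 2016)Q(Q1 2016) = 3×79 + 507×1 + 4×71 + 2×97 = 237 + 507 + 284 + 194 = 1222
L = 1416 / 1222 × 100 = 115.8756
Paasche component (current-period weights):
ΣP(Q2 2016)Q(Q2 2016) = 3×93 + 630×1 + 5×85 + 2×103 = 279 + 630 + 425 + 206 = 1540
ΣP(Q1 2016)Q(Q2 2016) = 3×93 + 507×1 + 4×85 + 2×103 = 279 + 507 + 340 + 206 = 1332
P = 1540 / 1332 × 100 = 115.6156
Fisher = √(L × P) = √(115.8756 × 115.6156) = 115.7455

115.75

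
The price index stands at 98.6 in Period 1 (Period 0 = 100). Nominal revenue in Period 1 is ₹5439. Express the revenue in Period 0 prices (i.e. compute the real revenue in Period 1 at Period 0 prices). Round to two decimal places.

5516.23

Real = Nominal ÷ (Index/100) = 5439 ÷ (98.6/100)
     = 5439 ÷ 0.986 = 5516.2272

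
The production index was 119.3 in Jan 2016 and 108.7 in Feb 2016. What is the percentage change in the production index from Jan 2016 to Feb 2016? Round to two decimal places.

-8.89%

Change = (108.7 − 119.3) / 119.3 × 100
       = -10.6 / 119.3 × 100 = -8.8852%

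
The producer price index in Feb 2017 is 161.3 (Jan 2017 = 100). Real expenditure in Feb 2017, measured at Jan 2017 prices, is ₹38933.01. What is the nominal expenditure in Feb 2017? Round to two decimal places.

Nominal = Real × (Index/100) = 38933.01 × (161.3/100)
        = 38933.01 × 1.613 = 62798.9451

62798.95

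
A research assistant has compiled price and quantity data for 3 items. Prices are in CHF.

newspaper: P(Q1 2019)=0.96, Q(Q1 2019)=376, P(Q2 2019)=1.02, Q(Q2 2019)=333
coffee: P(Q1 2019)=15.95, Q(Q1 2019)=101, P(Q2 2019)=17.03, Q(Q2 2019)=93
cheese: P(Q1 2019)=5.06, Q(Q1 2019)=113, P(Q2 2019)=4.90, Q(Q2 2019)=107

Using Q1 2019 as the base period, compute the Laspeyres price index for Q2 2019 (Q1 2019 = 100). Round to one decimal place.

Laspeyres price index uses base-period quantities as weights.
ΣP(Q2 2019)·Q(Q1 2019) = 1.02×376 + 17.03×101 + 4.90×113 = 383.52 + 1720.03 + 553.7 = 2657.25
ΣP(Q1 2019)·Q(Q1 2019) = 0.96×376 + 15.95×101 + 5.06×113 = 360.96 + 1610.95 + 571.78 = 2543.69
Index = 2657.25 / 2543.69 × 100 = 104.4644

104.5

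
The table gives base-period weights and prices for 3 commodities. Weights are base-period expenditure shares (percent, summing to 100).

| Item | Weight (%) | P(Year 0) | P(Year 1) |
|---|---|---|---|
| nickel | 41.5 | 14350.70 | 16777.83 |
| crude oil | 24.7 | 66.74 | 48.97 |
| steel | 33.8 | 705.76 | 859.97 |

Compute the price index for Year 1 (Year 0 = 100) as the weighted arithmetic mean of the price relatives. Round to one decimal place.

107.8

nickel: 41.5 × (16777.83/14350.70) = 41.5 × 1.169130 = 48.5189
crude oil: 24.7 × (48.97/66.74) = 24.7 × 0.733743 = 18.1234
steel: 33.8 × (859.97/705.76) = 33.8 × 1.218502 = 41.1854
Index = Σ wᵢ·(p₁ᵢ/p₀ᵢ) = 48.5189 + 18.1234 + 41.1854 = 107.8277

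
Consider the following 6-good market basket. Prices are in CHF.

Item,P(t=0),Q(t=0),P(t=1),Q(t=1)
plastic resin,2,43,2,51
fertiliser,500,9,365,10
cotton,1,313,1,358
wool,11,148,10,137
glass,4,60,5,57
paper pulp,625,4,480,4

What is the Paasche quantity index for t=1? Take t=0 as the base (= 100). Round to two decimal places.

104.08

Paasche quantity index uses current-period prices as weights.
ΣP(t=1)·Q(t=1) = 2×51 + 365×10 + 1×358 + 10×137 + 5×57 + 480×4 = 102 + 3650 + 358 + 1370 + 285 + 1920 = 7685
ΣP(t=1)·Q(t=0) = 2×43 + 365×9 + 1×313 + 10×148 + 5×60 + 480×4 = 86 + 3285 + 313 + 1480 + 300 + 1920 = 7384
Index = 7685 / 7384 × 100 = 104.0764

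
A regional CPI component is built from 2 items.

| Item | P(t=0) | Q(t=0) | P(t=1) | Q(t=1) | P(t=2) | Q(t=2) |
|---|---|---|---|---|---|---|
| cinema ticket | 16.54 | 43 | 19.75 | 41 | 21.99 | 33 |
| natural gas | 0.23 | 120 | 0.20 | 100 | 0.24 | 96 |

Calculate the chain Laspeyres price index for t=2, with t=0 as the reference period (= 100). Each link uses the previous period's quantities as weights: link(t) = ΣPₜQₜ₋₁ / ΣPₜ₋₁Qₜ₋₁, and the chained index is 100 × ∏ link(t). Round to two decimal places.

Link t=0→t=1:
ΣP(t=1)Q(t=0) = 19.75×43 + 0.20×120 = 849.25 + 24 = 873.25
ΣP(t=0)Q(t=0) = 16.54×43 + 0.23×120 = 711.22 + 27.6 = 738.82
link = 873.25/738.82 = 1.181952
Link t=1→t=2:
ΣP(t=2)Q(t=1) = 21.99×41 + 0.24×100 = 901.59 + 24 = 925.59
ΣP(t=1)Q(t=1) = 19.75×41 + 0.20×100 = 809.75 + 20 = 829.75
link = 925.59/829.75 = 1.115505
Chained index = 100 × 1.181952 × 1.115505 = 131.8473

131.85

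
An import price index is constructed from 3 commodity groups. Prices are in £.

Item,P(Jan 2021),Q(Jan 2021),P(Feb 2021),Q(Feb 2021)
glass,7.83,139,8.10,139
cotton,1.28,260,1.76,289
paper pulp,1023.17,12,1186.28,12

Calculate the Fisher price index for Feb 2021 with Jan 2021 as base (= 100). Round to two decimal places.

Laspeyres component (base-period weights):
ΣP(Feb 2021)Q(Jan 2021) = 8.10×139 + 1.76×260 + 1186.28×12 = 1125.9 + 457.6 + 14235.36 = 15818.86
ΣP(Jan 2021)Q(Jan 2021) = 7.83×139 + 1.28×260 + 1023.17×12 = 1088.37 + 332.8 + 12278.04 = 13699.21
L = 15818.86 / 13699.21 × 100 = 115.4728
Paasche component (current-period weights):
ΣP(Feb 2021)Q(Feb 2021) = 8.10×139 + 1.76×289 + 1186.28×12 = 1125.9 + 508.64 + 14235.36 = 15869.9
ΣP(Jan 2021)Q(Feb 2021) = 7.83×139 + 1.28×289 + 1023.17×12 = 1088.37 + 369.92 + 12278.04 = 13736.33
P = 15869.9 / 13736.33 × 100 = 115.5323
Fisher = √(L × P) = √(115.4728 × 115.5323) = 115.5025

115.50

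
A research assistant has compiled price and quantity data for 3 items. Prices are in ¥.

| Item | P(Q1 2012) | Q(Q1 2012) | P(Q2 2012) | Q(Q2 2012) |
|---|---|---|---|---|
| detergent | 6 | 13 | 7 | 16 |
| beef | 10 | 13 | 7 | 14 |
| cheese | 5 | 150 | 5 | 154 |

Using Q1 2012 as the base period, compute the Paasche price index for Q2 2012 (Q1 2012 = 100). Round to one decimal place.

Paasche price index uses current-period quantities as weights.
ΣP(Q2 2012)·Q(Q2 2012) = 7×16 + 7×14 + 5×154 = 112 + 98 + 770 = 980
ΣP(Q1 2012)·Q(Q2 2012) = 6×16 + 10×14 + 5×154 = 96 + 140 + 770 = 1006
Index = 980 / 1006 × 100 = 97.4155

97.4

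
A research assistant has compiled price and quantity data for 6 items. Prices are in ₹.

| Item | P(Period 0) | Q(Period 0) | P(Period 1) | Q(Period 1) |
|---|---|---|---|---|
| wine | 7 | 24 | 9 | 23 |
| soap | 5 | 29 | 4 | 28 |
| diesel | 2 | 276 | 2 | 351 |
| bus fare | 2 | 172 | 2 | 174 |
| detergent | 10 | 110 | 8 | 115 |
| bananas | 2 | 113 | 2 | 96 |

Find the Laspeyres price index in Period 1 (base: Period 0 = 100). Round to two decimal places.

Laspeyres price index uses base-period quantities as weights.
ΣP(Period 1)·Q(Period 0) = 9×24 + 4×29 + 2×276 + 2×172 + 8×110 + 2×113 = 216 + 116 + 552 + 344 + 880 + 226 = 2334
ΣP(Period 0)·Q(Period 0) = 7×24 + 5×29 + 2×276 + 2×172 + 10×110 + 2×113 = 168 + 145 + 552 + 344 + 1100 + 226 = 2535
Index = 2334 / 2535 × 100 = 92.0710

92.07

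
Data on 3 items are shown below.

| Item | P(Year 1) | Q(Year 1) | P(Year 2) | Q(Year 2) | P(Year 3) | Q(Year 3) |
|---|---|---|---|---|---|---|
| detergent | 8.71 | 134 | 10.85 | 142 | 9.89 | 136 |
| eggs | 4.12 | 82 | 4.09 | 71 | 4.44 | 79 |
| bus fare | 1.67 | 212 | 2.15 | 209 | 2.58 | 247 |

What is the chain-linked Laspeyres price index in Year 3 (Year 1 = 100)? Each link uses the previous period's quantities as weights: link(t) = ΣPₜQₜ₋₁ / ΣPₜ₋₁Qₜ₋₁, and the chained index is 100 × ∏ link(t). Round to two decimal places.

Link Year 1→Year 2:
ΣP(Year 2)Q(Year 1) = 10.85×134 + 4.09×82 + 2.15×212 = 1453.9 + 335.38 + 455.8 = 2245.08
ΣP(Year 1)Q(Year 1) = 8.71×134 + 4.12×82 + 1.67×212 = 1167.14 + 337.84 + 354.04 = 1859.02
link = 2245.08/1859.02 = 1.207669
Link Year 2→Year 3:
ΣP(Year 3)Q(Year 2) = 9.89×142 + 4.44×71 + 2.58×209 = 1404.38 + 315.24 + 539.22 = 2258.84
ΣP(Year 2)Q(Year 2) = 10.85×142 + 4.09×71 + 2.15×209 = 1540.7 + 290.39 + 449.35 = 2280.44
link = 2258.84/2280.44 = 0.990528
Chained index = 100 × 1.207669 × 0.990528 = 119.6230

119.62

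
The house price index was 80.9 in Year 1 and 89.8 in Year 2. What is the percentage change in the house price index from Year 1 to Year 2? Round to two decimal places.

Change = (89.8 − 80.9) / 80.9 × 100
       = 8.9 / 80.9 × 100 = 11.0012%

11.00%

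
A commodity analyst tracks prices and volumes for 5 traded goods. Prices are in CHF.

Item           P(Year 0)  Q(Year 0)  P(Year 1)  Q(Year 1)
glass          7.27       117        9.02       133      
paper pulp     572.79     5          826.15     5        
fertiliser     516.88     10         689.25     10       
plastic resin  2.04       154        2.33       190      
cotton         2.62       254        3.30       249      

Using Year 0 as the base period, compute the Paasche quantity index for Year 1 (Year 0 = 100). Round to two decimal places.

Paasche quantity index uses current-period prices as weights.
ΣP(Year 1)·Q(Year 1) = 9.02×133 + 826.15×5 + 689.25×10 + 2.33×190 + 3.30×249 = 1199.66 + 4130.75 + 6892.5 + 442.7 + 821.7 = 13487.31
ΣP(Year 1)·Q(Year 0) = 9.02×117 + 826.15×5 + 689.25×10 + 2.33×154 + 3.30×254 = 1055.34 + 4130.75 + 6892.5 + 358.82 + 838.2 = 13275.61
Index = 13487.31 / 13275.61 × 100 = 101.5947

101.59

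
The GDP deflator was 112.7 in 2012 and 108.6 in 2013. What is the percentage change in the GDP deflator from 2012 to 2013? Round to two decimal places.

Change = (108.6 − 112.7) / 112.7 × 100
       = -4.1 / 112.7 × 100 = -3.6380%

-3.64%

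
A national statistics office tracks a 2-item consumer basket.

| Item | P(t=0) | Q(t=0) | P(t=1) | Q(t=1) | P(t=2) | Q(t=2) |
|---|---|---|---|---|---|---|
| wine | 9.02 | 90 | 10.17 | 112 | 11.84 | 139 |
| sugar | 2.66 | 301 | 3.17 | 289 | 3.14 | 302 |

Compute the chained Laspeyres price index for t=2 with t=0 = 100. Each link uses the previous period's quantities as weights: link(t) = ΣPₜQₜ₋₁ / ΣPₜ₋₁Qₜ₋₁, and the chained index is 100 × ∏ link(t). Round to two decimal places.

Link t=0→t=1:
ΣP(t=1)Q(t=0) = 10.17×90 + 3.17×301 = 915.3 + 954.17 = 1869.47
ΣP(t=0)Q(t=0) = 9.02×90 + 2.66×301 = 811.8 + 800.66 = 1612.46
link = 1869.47/1612.46 = 1.159390
Link t=1→t=2:
ΣP(t=2)Q(t=1) = 11.84×112 + 3.14×289 = 1326.08 + 907.46 = 2233.54
ΣP(t=1)Q(t=1) = 10.17×112 + 3.17×289 = 1139.04 + 916.13 = 2055.17
link = 2233.54/2055.17 = 1.086791
Chained index = 100 × 1.159390 × 1.086791 = 126.0014

126.00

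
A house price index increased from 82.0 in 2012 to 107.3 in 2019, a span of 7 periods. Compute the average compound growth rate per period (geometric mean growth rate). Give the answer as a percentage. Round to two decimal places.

3.92%

Growth factor = (107.3/82.0)^(1/7) = (1.308537)^(1/7) = 1.039163
Growth rate = 1.039163 − 1 = 0.039163 = 3.9163%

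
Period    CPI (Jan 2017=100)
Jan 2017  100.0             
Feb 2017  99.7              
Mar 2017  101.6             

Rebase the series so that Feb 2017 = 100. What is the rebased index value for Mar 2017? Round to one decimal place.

Rebased(Mar 2017) = 101.6 / 99.7 × 100 = 101.9057

101.9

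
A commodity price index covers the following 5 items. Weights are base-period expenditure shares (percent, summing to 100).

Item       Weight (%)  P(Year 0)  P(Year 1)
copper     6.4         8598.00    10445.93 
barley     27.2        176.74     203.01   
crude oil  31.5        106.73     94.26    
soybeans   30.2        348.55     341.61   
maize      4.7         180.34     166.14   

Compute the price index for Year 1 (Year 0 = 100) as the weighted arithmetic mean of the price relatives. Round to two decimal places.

100.77

copper: 6.4 × (10445.93/8598.00) = 6.4 × 1.214926 = 7.7755
barley: 27.2 × (203.01/176.74) = 27.2 × 1.148636 = 31.2429
crude oil: 31.5 × (94.26/106.73) = 31.5 × 0.883163 = 27.8196
soybeans: 30.2 × (341.61/348.55) = 30.2 × 0.980089 = 29.5987
maize: 4.7 × (166.14/180.34) = 4.7 × 0.921260 = 4.3299
Index = Σ wᵢ·(p₁ᵢ/p₀ᵢ) = 7.7755 + 31.2429 + 27.8196 + 29.5987 + 4.3299 = 100.7667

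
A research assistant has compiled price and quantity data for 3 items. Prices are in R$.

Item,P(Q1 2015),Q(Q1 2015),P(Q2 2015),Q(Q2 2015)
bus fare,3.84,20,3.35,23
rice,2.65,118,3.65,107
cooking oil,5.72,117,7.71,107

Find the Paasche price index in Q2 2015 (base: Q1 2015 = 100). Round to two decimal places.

Paasche price index uses current-period quantities as weights.
ΣP(Q2 2015)·Q(Q2 2015) = 3.35×23 + 3.65×107 + 7.71×107 = 77.05 + 390.55 + 824.97 = 1292.57
ΣP(Q1 2015)·Q(Q2 2015) = 3.84×23 + 2.65×107 + 5.72×107 = 88.32 + 283.55 + 612.04 = 983.91
Index = 1292.57 / 983.91 × 100 = 131.3708

131.37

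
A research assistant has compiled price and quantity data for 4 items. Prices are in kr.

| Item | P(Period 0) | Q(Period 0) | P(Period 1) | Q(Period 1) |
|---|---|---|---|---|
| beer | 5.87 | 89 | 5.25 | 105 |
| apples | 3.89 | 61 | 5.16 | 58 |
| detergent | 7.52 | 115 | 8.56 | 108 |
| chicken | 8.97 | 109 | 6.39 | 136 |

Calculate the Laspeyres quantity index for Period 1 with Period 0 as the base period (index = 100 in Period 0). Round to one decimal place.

Laspeyres quantity index uses base-period prices as weights.
ΣP(Period 0)·Q(Period 1) = 5.87×105 + 3.89×58 + 7.52×108 + 8.97×136 = 616.35 + 225.62 + 812.16 + 1219.92 = 2874.05
ΣP(Period 0)·Q(Period 0) = 5.87×89 + 3.89×61 + 7.52×115 + 8.97×109 = 522.43 + 237.29 + 864.8 + 977.73 = 2602.25
Index = 2874.05 / 2602.25 × 100 = 110.4448

110.4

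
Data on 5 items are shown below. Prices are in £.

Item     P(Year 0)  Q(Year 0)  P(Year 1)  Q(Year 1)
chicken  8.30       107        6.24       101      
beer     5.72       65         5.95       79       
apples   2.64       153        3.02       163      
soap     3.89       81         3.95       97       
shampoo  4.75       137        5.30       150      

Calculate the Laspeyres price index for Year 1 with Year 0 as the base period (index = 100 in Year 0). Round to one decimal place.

97.4

Laspeyres price index uses base-period quantities as weights.
ΣP(Year 1)·Q(Year 0) = 6.24×107 + 5.95×65 + 3.02×153 + 3.95×81 + 5.30×137 = 667.68 + 386.75 + 462.06 + 319.95 + 726.1 = 2562.54
ΣP(Year 0)·Q(Year 0) = 8.30×107 + 5.72×65 + 2.64×153 + 3.89×81 + 4.75×137 = 888.1 + 371.8 + 403.92 + 315.09 + 650.75 = 2629.66
Index = 2562.54 / 2629.66 × 100 = 97.4476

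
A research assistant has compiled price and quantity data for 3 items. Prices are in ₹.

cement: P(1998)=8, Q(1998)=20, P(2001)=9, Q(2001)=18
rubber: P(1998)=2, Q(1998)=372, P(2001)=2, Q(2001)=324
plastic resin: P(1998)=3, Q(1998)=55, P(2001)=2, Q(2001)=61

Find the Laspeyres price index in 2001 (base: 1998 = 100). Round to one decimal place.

Laspeyres price index uses base-period quantities as weights.
ΣP(2001)·Q(1998) = 9×20 + 2×372 + 2×55 = 180 + 744 + 110 = 1034
ΣP(1998)·Q(1998) = 8×20 + 2×372 + 3×55 = 160 + 744 + 165 = 1069
Index = 1034 / 1069 × 100 = 96.7259

96.7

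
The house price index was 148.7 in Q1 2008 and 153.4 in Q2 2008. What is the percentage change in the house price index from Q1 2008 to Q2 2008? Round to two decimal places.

Change = (153.4 − 148.7) / 148.7 × 100
       = 4.7 / 148.7 × 100 = 3.1607%

3.16%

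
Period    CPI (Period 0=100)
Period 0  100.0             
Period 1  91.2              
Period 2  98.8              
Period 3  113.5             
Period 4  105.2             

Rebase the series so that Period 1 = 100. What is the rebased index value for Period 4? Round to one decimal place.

Rebased(Period 4) = 105.2 / 91.2 × 100 = 115.3509

115.4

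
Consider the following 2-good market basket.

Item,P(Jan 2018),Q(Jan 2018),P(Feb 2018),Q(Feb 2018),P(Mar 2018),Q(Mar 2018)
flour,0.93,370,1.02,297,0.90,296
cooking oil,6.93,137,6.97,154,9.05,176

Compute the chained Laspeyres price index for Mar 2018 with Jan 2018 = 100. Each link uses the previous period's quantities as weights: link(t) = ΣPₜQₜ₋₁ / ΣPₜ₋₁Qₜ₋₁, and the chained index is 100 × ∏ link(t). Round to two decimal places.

124.30

Link Jan 2018→Feb 2018:
ΣP(Feb 2018)Q(Jan 2018) = 1.02×370 + 6.97×137 = 377.4 + 954.89 = 1332.29
ΣP(Jan 2018)Q(Jan 2018) = 0.93×370 + 6.93×137 = 344.1 + 949.41 = 1293.51
link = 1332.29/1293.51 = 1.029980
Link Feb 2018→Mar 2018:
ΣP(Mar 2018)Q(Feb 2018) = 0.90×297 + 9.05×154 = 267.3 + 1393.7 = 1661
ΣP(Feb 2018)Q(Feb 2018) = 1.02×297 + 6.97×154 = 302.94 + 1073.38 = 1376.32
link = 1661/1376.32 = 1.206841
Chained index = 100 × 1.029980 × 1.206841 = 124.3023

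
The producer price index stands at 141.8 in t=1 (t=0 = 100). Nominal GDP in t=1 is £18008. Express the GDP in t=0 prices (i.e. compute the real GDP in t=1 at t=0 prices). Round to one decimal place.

Real = Nominal ÷ (Index/100) = 18008 ÷ (141.8/100)
     = 18008 ÷ 1.418 = 12699.5769

12699.6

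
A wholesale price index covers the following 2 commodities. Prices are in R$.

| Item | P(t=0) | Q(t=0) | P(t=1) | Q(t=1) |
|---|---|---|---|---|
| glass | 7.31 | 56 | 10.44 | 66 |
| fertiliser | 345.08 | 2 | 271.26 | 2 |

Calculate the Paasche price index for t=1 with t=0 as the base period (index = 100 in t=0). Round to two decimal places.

Paasche price index uses current-period quantities as weights.
ΣP(t=1)·Q(t=1) = 10.44×66 + 271.26×2 = 689.04 + 542.52 = 1231.56
ΣP(t=0)·Q(t=1) = 7.31×66 + 345.08×2 = 482.46 + 690.16 = 1172.62
Index = 1231.56 / 1172.62 × 100 = 105.0264

105.03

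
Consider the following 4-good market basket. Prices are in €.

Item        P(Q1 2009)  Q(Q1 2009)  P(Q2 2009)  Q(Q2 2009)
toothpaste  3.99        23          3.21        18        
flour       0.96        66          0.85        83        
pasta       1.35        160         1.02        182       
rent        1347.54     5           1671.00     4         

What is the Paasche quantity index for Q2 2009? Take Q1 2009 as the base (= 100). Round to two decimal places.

80.92

Paasche quantity index uses current-period prices as weights.
ΣP(Q2 2009)·Q(Q2 2009) = 3.21×18 + 0.85×83 + 1.02×182 + 1671.00×4 = 57.78 + 70.55 + 185.64 + 6684 = 6997.97
ΣP(Q2 2009)·Q(Q1 2009) = 3.21×23 + 0.85×66 + 1.02×160 + 1671.00×5 = 73.83 + 56.1 + 163.2 + 8355 = 8648.13
Index = 6997.97 / 8648.13 × 100 = 80.9189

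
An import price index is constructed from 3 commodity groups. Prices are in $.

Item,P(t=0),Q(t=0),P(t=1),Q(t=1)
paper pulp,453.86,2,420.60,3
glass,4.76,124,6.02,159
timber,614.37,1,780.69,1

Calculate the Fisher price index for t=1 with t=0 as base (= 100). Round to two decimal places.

110.94

Laspeyres component (base-period weights):
ΣP(t=1)Q(t=0) = 420.60×2 + 6.02×124 + 780.69×1 = 841.2 + 746.48 + 780.69 = 2368.37
ΣP(t=0)Q(t=0) = 453.86×2 + 4.76×124 + 614.37×1 = 907.72 + 590.24 + 614.37 = 2112.33
L = 2368.37 / 2112.33 × 100 = 112.1212
Paasche component (current-period weights):
ΣP(t=1)Q(t=1) = 420.60×3 + 6.02×159 + 780.69×1 = 1261.8 + 957.18 + 780.69 = 2999.67
ΣP(t=0)Q(t=1) = 453.86×3 + 4.76×159 + 614.37×1 = 1361.58 + 756.84 + 614.37 = 2732.79
P = 2999.67 / 2732.79 × 100 = 109.7658
Fisher = √(L × P) = √(112.1212 × 109.7658) = 110.9373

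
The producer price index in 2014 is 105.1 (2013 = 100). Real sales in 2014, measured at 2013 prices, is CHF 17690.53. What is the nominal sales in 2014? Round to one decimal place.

18592.7

Nominal = Real × (Index/100) = 17690.53 × (105.1/100)
        = 17690.53 × 1.051 = 18592.7470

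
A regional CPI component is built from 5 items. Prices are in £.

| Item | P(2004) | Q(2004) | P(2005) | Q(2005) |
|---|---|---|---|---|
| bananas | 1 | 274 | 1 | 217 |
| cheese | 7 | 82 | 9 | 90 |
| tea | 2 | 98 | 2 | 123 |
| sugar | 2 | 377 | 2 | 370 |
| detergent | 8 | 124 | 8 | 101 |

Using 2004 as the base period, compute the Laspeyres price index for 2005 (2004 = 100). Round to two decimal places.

Laspeyres price index uses base-period quantities as weights.
ΣP(2005)·Q(2004) = 1×274 + 9×82 + 2×98 + 2×377 + 8×124 = 274 + 738 + 196 + 754 + 992 = 2954
ΣP(2004)·Q(2004) = 1×274 + 7×82 + 2×98 + 2×377 + 8×124 = 274 + 574 + 196 + 754 + 992 = 2790
Index = 2954 / 2790 × 100 = 105.8781

105.88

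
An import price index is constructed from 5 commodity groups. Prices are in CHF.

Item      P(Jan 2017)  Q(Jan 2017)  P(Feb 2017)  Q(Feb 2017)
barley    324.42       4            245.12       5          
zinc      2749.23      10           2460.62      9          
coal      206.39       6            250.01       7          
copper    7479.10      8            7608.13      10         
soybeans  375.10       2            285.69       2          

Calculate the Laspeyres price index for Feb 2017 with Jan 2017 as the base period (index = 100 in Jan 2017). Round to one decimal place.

97.7

Laspeyres price index uses base-period quantities as weights.
ΣP(Feb 2017)·Q(Jan 2017) = 245.12×4 + 2460.62×10 + 250.01×6 + 7608.13×8 + 285.69×2 = 980.48 + 24606.2 + 1500.06 + 60865.04 + 571.38 = 88523.16
ΣP(Jan 2017)·Q(Jan 2017) = 324.42×4 + 2749.23×10 + 206.39×6 + 7479.10×8 + 375.10×2 = 1297.68 + 27492.3 + 1238.34 + 59832.8 + 750.2 = 90611.32
Index = 88523.16 / 90611.32 × 100 = 97.6955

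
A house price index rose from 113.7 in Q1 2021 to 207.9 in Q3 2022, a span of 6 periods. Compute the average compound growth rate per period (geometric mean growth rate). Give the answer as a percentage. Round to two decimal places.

10.58%

Growth factor = (207.9/113.7)^(1/6) = (1.828496)^(1/6) = 1.105815
Growth rate = 1.105815 − 1 = 0.105815 = 10.5815%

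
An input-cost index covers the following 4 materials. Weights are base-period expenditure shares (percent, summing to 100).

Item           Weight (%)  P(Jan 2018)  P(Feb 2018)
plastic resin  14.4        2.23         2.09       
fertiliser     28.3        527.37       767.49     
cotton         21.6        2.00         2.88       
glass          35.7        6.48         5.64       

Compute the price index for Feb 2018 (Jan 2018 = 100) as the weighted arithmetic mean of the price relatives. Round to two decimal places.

116.86

plastic resin: 14.4 × (2.09/2.23) = 14.4 × 0.937220 = 13.4960
fertiliser: 28.3 × (767.49/527.37) = 28.3 × 1.455316 = 41.1854
cotton: 21.6 × (2.88/2.00) = 21.6 × 1.440000 = 31.1040
glass: 35.7 × (5.64/6.48) = 35.7 × 0.870370 = 31.0722
Index = Σ wᵢ·(p₁ᵢ/p₀ᵢ) = 13.4960 + 41.1854 + 31.1040 + 31.0722 = 116.8576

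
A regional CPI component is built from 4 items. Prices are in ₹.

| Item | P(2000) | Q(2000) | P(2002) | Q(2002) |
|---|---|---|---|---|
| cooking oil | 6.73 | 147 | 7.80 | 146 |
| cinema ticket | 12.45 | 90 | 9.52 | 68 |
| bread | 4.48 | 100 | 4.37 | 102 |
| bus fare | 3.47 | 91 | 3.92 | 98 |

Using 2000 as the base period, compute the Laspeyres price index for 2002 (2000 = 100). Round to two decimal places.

Laspeyres price index uses base-period quantities as weights.
ΣP(2002)·Q(2000) = 7.80×147 + 9.52×90 + 4.37×100 + 3.92×91 = 1146.6 + 856.8 + 437 + 356.72 = 2797.12
ΣP(2000)·Q(2000) = 6.73×147 + 12.45×90 + 4.48×100 + 3.47×91 = 989.31 + 1120.5 + 448 + 315.77 = 2873.58
Index = 2797.12 / 2873.58 × 100 = 97.3392

97.34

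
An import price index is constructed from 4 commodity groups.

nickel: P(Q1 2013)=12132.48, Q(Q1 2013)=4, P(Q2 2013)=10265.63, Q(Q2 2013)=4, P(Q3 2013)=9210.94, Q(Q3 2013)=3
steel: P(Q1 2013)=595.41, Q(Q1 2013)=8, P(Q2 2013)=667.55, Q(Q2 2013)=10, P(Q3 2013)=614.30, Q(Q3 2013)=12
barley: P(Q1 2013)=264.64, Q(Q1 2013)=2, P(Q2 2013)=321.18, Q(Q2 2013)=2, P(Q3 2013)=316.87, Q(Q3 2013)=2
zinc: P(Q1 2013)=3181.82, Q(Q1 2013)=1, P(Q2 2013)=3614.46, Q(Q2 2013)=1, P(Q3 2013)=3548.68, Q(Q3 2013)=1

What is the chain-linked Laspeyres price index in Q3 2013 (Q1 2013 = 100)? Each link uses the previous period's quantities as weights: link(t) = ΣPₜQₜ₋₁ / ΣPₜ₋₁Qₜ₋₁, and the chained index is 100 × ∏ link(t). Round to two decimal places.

Link Q1 2013→Q2 2013:
ΣP(Q2 2013)Q(Q1 2013) = 10265.63×4 + 667.55×8 + 321.18×2 + 3614.46×1 = 41062.52 + 5340.4 + 642.36 + 3614.46 = 50659.74
ΣP(Q1 2013)Q(Q1 2013) = 12132.48×4 + 595.41×8 + 264.64×2 + 3181.82×1 = 48529.92 + 4763.28 + 529.28 + 3181.82 = 57004.3
link = 50659.74/57004.3 = 0.888700
Link Q2 2013→Q3 2013:
ΣP(Q3 2013)Q(Q2 2013) = 9210.94×4 + 614.30×10 + 316.87×2 + 3548.68×1 = 36843.76 + 6143 + 633.74 + 3548.68 = 47169.18
ΣP(Q2 2013)Q(Q2 2013) = 10265.63×4 + 667.55×10 + 321.18×2 + 3614.46×1 = 41062.52 + 6675.5 + 642.36 + 3614.46 = 51994.84
link = 47169.18/51994.84 = 0.907190
Chained index = 100 × 0.888700 × 0.907190 = 80.6220

80.62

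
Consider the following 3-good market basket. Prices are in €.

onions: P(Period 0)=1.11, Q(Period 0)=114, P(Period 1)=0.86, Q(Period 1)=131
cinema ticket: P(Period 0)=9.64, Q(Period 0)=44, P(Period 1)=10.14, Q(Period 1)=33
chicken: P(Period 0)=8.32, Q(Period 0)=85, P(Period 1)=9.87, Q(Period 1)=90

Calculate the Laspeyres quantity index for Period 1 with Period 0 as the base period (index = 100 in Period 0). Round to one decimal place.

Laspeyres quantity index uses base-period prices as weights.
ΣP(Period 0)·Q(Period 1) = 1.11×131 + 9.64×33 + 8.32×90 = 145.41 + 318.12 + 748.8 = 1212.33
ΣP(Period 0)·Q(Period 0) = 1.11×114 + 9.64×44 + 8.32×85 = 126.54 + 424.16 + 707.2 = 1257.9
Index = 1212.33 / 1257.9 × 100 = 96.3773

96.4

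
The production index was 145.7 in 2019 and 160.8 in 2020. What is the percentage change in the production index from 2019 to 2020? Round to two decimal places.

Change = (160.8 − 145.7) / 145.7 × 100
       = 15.1 / 145.7 × 100 = 10.3638%

10.36%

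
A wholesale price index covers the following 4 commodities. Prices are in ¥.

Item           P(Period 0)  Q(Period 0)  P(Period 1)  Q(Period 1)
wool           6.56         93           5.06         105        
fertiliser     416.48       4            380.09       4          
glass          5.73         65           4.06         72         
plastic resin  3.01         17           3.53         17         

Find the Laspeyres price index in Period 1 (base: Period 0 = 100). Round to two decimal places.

Laspeyres price index uses base-period quantities as weights.
ΣP(Period 1)·Q(Period 0) = 5.06×93 + 380.09×4 + 4.06×65 + 3.53×17 = 470.58 + 1520.36 + 263.9 + 60.01 = 2314.85
ΣP(Period 0)·Q(Period 0) = 6.56×93 + 416.48×4 + 5.73×65 + 3.01×17 = 610.08 + 1665.92 + 372.45 + 51.17 = 2699.62
Index = 2314.85 / 2699.62 × 100 = 85.7473

85.75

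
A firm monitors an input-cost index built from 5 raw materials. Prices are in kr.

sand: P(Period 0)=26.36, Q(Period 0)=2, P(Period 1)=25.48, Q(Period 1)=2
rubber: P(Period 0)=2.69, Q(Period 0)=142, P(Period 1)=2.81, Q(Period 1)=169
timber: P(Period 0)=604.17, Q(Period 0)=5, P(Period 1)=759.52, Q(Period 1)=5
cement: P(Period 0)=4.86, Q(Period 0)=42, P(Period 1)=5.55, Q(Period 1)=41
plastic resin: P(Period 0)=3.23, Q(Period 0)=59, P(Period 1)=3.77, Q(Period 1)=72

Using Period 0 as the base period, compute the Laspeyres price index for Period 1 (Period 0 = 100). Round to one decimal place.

122.2

Laspeyres price index uses base-period quantities as weights.
ΣP(Period 1)·Q(Period 0) = 25.48×2 + 2.81×142 + 759.52×5 + 5.55×42 + 3.77×59 = 50.96 + 399.02 + 3797.6 + 233.1 + 222.43 = 4703.11
ΣP(Period 0)·Q(Period 0) = 26.36×2 + 2.69×142 + 604.17×5 + 4.86×42 + 3.23×59 = 52.72 + 381.98 + 3020.85 + 204.12 + 190.57 = 3850.24
Index = 4703.11 / 3850.24 × 100 = 122.1511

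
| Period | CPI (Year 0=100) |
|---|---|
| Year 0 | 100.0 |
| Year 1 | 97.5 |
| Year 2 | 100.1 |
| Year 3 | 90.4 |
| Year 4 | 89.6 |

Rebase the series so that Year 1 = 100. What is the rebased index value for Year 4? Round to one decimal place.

91.9

Rebased(Year 4) = 89.6 / 97.5 × 100 = 91.8974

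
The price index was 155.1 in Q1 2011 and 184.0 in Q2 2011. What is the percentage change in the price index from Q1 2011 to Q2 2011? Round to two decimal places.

18.63%

Change = (184.0 − 155.1) / 155.1 × 100
       = 28.9 / 155.1 × 100 = 18.6331%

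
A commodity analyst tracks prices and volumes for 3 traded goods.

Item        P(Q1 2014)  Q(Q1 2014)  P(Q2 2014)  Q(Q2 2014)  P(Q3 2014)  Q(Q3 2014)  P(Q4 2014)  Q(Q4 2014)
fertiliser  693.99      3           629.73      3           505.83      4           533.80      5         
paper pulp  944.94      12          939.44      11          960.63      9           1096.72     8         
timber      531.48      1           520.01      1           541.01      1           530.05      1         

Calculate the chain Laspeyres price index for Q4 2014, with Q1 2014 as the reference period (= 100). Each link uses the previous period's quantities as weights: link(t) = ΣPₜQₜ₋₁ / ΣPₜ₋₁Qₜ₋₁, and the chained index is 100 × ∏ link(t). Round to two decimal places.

108.65

Link Q1 2014→Q2 2014:
ΣP(Q2 2014)Q(Q1 2014) = 629.73×3 + 939.44×12 + 520.01×1 = 1889.19 + 11273.28 + 520.01 = 13682.48
ΣP(Q1 2014)Q(Q1 2014) = 693.99×3 + 944.94×12 + 531.48×1 = 2081.97 + 11339.28 + 531.48 = 13952.73
link = 13682.48/13952.73 = 0.980631
Link Q2 2014→Q3 2014:
ΣP(Q3 2014)Q(Q2 2014) = 505.83×3 + 960.63×11 + 541.01×1 = 1517.49 + 10566.93 + 541.01 = 12625.43
ΣP(Q2 2014)Q(Q2 2014) = 629.73×3 + 939.44×11 + 520.01×1 = 1889.19 + 10333.84 + 520.01 = 12743.04
link = 12625.43/12743.04 = 0.990771
Link Q3 2014→Q4 2014:
ΣP(Q4 2014)Q(Q3 2014) = 533.80×4 + 1096.72×9 + 530.05×1 = 2135.2 + 9870.48 + 530.05 = 12535.73
ΣP(Q3 2014)Q(Q3 2014) = 505.83×4 + 960.63×9 + 541.01×1 = 2023.32 + 8645.67 + 541.01 = 11210
link = 12535.73/11210 = 1.118263
Chained index = 100 × 0.980631 × 0.990771 × 1.118263 = 108.6483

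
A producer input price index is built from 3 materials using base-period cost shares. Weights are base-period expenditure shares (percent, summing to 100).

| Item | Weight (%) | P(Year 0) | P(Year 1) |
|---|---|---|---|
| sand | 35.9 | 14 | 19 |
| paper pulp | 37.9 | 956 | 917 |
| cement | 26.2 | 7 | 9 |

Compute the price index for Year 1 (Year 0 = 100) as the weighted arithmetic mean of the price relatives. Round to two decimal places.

118.76

sand: 35.9 × (19/14) = 35.9 × 1.357143 = 48.7214
paper pulp: 37.9 × (917/956) = 37.9 × 0.959205 = 36.3539
cement: 26.2 × (9/7) = 26.2 × 1.285714 = 33.6857
Index = Σ wᵢ·(p₁ᵢ/p₀ᵢ) = 48.7214 + 36.3539 + 33.6857 = 118.7610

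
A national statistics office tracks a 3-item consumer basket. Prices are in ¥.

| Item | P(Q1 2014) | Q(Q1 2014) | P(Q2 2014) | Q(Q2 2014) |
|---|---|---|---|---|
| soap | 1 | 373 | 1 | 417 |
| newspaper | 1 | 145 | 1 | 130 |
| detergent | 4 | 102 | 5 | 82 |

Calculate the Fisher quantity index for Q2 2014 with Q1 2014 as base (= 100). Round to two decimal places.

Laspeyres component (base-period weights):
ΣP(Q1 2014)Q(Q2 2014) = 1×417 + 1×130 + 4×82 = 417 + 130 + 328 = 875
ΣP(Q1 2014)Q(Q1 2014) = 1×373 + 1×145 + 4×102 = 373 + 145 + 408 = 926
L = 875 / 926 × 100 = 94.4924
Paasche component (current-period weights):
ΣP(Q2 2014)Q(Q2 2014) = 1×417 + 1×130 + 5×82 = 417 + 130 + 410 = 957
ΣP(Q2 2014)Q(Q1 2014) = 1×373 + 1×145 + 5×102 = 373 + 145 + 510 = 1028
P = 957 / 1028 × 100 = 93.0934
Fisher = √(L × P) = √(94.4924 × 93.0934) = 93.7903

93.79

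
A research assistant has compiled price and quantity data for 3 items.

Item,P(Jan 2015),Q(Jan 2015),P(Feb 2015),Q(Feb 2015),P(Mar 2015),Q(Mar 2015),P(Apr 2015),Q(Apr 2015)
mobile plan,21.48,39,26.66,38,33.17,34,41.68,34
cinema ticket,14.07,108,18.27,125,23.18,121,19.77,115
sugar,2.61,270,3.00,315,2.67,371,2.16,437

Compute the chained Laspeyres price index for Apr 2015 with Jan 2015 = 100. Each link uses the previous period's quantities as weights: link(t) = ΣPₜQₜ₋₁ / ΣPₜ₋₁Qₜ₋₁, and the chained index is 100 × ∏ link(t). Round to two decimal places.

Link Jan 2015→Feb 2015:
ΣP(Feb 2015)Q(Jan 2015) = 26.66×39 + 18.27×108 + 3.00×270 = 1039.74 + 1973.16 + 810 = 3822.9
ΣP(Jan 2015)Q(Jan 2015) = 21.48×39 + 14.07×108 + 2.61×270 = 837.72 + 1519.56 + 704.7 = 3061.98
link = 3822.9/3061.98 = 1.248506
Link Feb 2015→Mar 2015:
ΣP(Mar 2015)Q(Feb 2015) = 33.17×38 + 23.18×125 + 2.67×315 = 1260.46 + 2897.5 + 841.05 = 4999.01
ΣP(Feb 2015)Q(Feb 2015) = 26.66×38 + 18.27×125 + 3.00×315 = 1013.08 + 2283.75 + 945 = 4241.83
link = 4999.01/4241.83 = 1.178503
Link Mar 2015→Apr 2015:
ΣP(Apr 2015)Q(Mar 2015) = 41.68×34 + 19.77×121 + 2.16×371 = 1417.12 + 2392.17 + 801.36 = 4610.65
ΣP(Mar 2015)Q(Mar 2015) = 33.17×34 + 23.18×121 + 2.67×371 = 1127.78 + 2804.78 + 990.57 = 4923.13
link = 4610.65/4923.13 = 0.936528
Chained index = 100 × 1.248506 × 1.178503 × 0.936528 = 137.7978

137.80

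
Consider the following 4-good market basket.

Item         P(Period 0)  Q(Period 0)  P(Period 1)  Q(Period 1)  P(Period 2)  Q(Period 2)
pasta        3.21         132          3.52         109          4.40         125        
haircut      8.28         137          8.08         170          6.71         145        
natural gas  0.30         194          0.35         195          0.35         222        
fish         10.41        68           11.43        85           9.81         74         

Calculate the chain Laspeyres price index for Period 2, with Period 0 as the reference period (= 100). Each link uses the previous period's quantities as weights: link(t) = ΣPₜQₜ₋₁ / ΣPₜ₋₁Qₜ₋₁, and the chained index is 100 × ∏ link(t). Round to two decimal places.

Link Period 0→Period 1:
ΣP(Period 1)Q(Period 0) = 3.52×132 + 8.08×137 + 0.35×194 + 11.43×68 = 464.64 + 1106.96 + 67.9 + 777.24 = 2416.74
ΣP(Period 0)Q(Period 0) = 3.21×132 + 8.28×137 + 0.30×194 + 10.41×68 = 423.72 + 1134.36 + 58.2 + 707.88 = 2324.16
link = 2416.74/2324.16 = 1.039834
Link Period 1→Period 2:
ΣP(Period 2)Q(Period 1) = 4.40×109 + 6.71×170 + 0.35×195 + 9.81×85 = 479.6 + 1140.7 + 68.25 + 833.85 = 2522.4
ΣP(Period 1)Q(Period 1) = 3.52×109 + 8.08×170 + 0.35×195 + 11.43×85 = 383.68 + 1373.6 + 68.25 + 971.55 = 2797.08
link = 2522.4/2797.08 = 0.901798
Chained index = 100 × 1.039834 × 0.901798 = 93.7720

93.77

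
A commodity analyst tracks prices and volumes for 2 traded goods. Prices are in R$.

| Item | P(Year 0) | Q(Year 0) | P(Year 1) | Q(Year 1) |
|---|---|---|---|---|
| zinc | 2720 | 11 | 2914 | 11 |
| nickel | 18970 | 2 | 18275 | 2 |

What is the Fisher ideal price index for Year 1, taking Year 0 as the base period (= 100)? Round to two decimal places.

Laspeyres component (base-period weights):
ΣP(Year 1)Q(Year 0) = 2914×11 + 18275×2 = 32054 + 36550 = 68604
ΣP(Year 0)Q(Year 0) = 2720×11 + 18970×2 = 29920 + 37940 = 67860
L = 68604 / 67860 × 100 = 101.0964
Paasche component (current-period weights):
ΣP(Year 1)Q(Year 1) = 2914×11 + 18275×2 = 32054 + 36550 = 68604
ΣP(Year 0)Q(Year 1) = 2720×11 + 18970×2 = 29920 + 37940 = 67860
P = 68604 / 67860 × 100 = 101.0964
Fisher = √(L × P) = √(101.0964 × 101.0964) = 101.0964

101.10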